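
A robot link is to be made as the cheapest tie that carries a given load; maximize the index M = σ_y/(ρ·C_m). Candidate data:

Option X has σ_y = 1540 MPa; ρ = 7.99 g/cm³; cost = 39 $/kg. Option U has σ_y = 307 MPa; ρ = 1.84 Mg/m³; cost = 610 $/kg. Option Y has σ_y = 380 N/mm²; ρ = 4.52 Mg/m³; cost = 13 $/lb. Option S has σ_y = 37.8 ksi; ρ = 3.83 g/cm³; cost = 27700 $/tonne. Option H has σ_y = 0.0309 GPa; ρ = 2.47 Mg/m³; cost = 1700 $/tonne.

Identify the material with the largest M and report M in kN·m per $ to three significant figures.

In SI units:
  option X: σ_y = 1540 MPa, ρ = 7990 kg/m³, cost = 39.00 $/kg
  option U: σ_y = 307.0 MPa, ρ = 1840 kg/m³, cost = 610.0 $/kg
  option Y: σ_y = 380.0 MPa, ρ = 4520 kg/m³, cost = 28.66 $/kg
  option S: σ_y = 260.6 MPa, ρ = 3830 kg/m³, cost = 27.70 $/kg
  option H: σ_y = 30.90 MPa, ρ = 2470 kg/m³, cost = 1.700 $/kg
  option H: M = 7.36 kN·m per $
  option X: M = 4.94 kN·m per $
  option Y: M = 2.93 kN·m per $
  option S: M = 2.46 kN·m per $
  option U: M = 0.274 kN·m per $
The maximum is for option H.

option H, M = 7.36 kN·m per $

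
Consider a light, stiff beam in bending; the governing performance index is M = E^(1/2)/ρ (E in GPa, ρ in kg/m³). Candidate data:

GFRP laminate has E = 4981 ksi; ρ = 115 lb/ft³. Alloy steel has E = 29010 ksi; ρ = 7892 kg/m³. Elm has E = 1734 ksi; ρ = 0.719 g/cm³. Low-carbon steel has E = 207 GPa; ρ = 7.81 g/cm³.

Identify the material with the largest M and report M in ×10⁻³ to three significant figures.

elm, M = 4.81×10⁻³

Normalizing units and computing the index:
  GFRP laminate: E = 34.34 GPa, ρ = 1842 kg/m³
  alloy steel: E = 200.0 GPa, ρ = 7892 kg/m³
  elm: E = 11.96 GPa, ρ = 719.0 kg/m³
  low-carbon steel: E = 207.0 GPa, ρ = 7810 kg/m³
  elm: M = 4.81×10⁻³
  GFRP laminate: M = 3.18×10⁻³
  low-carbon steel: M = 1.84×10⁻³
  alloy steel: M = 1.79×10⁻³
Elm ranks first.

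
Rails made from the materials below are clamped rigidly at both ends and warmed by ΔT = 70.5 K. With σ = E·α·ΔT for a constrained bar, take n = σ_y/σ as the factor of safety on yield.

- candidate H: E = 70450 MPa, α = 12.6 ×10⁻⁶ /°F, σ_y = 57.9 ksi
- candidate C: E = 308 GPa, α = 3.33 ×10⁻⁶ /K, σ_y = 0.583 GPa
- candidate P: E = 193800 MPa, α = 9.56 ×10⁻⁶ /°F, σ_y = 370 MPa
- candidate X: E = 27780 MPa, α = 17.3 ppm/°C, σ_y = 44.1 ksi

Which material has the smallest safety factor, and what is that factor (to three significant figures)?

candidate P, n = 1.57

With everything in SI (GPa, ×10⁻⁶/K, MPa):
  candidate H: E = 70.45, α = 22.7, σ_y = 399.2 → σ = 113 MPa, n = 3.54
  candidate C: E = 308.0, α = 3.33, σ_y = 583.0 → σ = 72.3 MPa, n = 8.06
  candidate P: E = 193.8, α = 17.2, σ_y = 370.0 → σ = 235 MPa, n = 1.57
  candidate X: E = 27.78, α = 17.3, σ_y = 304.1 → σ = 33.9 MPa, n = 8.97
Candidate P has the lowest safety factor, n = 1.57.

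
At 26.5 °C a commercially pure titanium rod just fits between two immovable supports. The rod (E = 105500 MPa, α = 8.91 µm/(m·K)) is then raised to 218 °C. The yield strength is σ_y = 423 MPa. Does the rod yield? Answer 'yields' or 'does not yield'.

E = 105500 MPa = 105.5 GPa.
ΔT = 191.5 K. Constrained thermal stress σ = E·α·ΔT = 105.5×10³ MPa × 8.91×10⁻⁶ × 191.5 = 180 MPa (compressive).
Compare to σ_y = 423 MPa: σ < σ_y, so it does not yield.

does not yield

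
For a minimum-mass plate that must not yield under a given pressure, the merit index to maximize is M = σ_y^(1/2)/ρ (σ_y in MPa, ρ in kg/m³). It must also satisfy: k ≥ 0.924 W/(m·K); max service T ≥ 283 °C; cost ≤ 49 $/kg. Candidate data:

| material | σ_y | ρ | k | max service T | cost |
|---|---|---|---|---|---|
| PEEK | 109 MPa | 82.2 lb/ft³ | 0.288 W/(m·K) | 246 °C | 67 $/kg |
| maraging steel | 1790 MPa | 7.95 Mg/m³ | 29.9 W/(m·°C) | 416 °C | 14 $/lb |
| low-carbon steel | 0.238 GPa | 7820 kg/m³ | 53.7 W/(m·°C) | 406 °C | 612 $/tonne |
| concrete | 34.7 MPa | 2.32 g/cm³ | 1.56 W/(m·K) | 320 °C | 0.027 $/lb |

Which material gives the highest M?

Screen on constraints: k ≥ 0.924 W/(m·K); max service T ≥ 283 °C; cost ≤ 49 $/kg. Survivors: maraging steel, low-carbon steel, concrete.
In SI units:
  maraging steel: σ_y = 1790 MPa, ρ = 7950 kg/m³
  low-carbon steel: σ_y = 238.0 MPa, ρ = 7820 kg/m³
  concrete: σ_y = 34.70 MPa, ρ = 2320 kg/m³
  maraging steel: M = 5.32×10⁻³
  concrete: M = 2.54×10⁻³
  low-carbon steel: M = 1.97×10⁻³
Maraging steel ranks first.

maraging steel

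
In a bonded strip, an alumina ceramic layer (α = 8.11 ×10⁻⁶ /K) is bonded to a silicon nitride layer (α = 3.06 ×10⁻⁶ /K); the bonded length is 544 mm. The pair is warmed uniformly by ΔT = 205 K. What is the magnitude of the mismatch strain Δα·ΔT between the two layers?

Δα = |8.11 − 3.06|×10⁻⁶/K = 5.05×10⁻⁶/K.
Mismatch strain = Δα·ΔT = 5.05×10⁻⁶ × 205.0 = 1.04×10⁻³.

1.04×10⁻³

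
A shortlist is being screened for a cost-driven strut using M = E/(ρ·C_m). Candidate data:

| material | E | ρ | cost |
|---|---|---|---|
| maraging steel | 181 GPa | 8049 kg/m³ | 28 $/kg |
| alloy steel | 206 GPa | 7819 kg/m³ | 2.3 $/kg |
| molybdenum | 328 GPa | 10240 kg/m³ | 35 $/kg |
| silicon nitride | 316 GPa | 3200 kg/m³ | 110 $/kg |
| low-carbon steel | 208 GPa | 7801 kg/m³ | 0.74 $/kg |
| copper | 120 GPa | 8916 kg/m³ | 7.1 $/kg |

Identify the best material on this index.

Evaluate M for each candidate:
  low-carbon steel: M = 36.0 MN·m per $
  alloy steel: M = 11.5 MN·m per $
  copper: M = 1.90 MN·m per $
  molybdenum: M = 0.915 MN·m per $
  silicon nitride: M = 0.898 MN·m per $
  maraging steel: M = 0.803 MN·m per $
Low-carbon steel has the largest M.

low-carbon steel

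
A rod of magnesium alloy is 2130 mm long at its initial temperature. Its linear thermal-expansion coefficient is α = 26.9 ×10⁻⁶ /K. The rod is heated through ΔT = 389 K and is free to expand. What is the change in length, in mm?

22.3 mm

ΔL = α·L₀·ΔT = 26.9×10⁻⁶ × 2130 mm × 389.0 K = 22.3 mm.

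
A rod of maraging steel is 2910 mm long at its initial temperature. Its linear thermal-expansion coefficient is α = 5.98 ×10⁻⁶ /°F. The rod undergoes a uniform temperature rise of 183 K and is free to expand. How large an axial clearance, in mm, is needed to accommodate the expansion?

Convert α: 5.98×10⁻⁶/°F × (9/5) = 10.8×10⁻⁶/K.
ΔL = α·L₀·ΔT = 10.8×10⁻⁶ × 2910 mm × 183.0 K = 5.73 mm.

5.73 mm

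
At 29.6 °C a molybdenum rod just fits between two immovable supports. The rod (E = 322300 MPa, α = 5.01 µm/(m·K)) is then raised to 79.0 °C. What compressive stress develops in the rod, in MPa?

79.8 MPa

E = 322300 MPa = 322.3 GPa.
ΔT = 49.40 K. Constrained thermal stress σ = E·α·ΔT = 322.3×10³ MPa × 5.01×10⁻⁶ × 49.40 = 79.8 MPa (compressive).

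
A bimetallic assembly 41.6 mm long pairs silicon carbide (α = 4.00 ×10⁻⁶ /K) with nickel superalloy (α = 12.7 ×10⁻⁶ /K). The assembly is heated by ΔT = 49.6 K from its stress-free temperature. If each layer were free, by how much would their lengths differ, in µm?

18.0 µm

Δα = |4.00 − 12.7|×10⁻⁶/K = 8.70×10⁻⁶/K.
ΔL_mismatch = Δα·L·ΔT = 8.70×10⁻⁶ × 41.6 mm × 49.6 K = 18.0 µm.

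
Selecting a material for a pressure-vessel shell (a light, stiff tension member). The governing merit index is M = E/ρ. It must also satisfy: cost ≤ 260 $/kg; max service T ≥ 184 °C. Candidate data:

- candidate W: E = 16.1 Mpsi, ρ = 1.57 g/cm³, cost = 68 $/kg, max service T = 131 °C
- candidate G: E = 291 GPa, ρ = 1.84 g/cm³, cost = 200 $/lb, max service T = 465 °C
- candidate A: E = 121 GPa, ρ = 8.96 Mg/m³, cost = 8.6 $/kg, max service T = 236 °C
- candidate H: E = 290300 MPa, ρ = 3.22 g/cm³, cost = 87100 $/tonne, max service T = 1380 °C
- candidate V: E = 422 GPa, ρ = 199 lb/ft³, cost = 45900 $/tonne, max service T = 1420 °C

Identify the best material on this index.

Screen on constraints: cost ≤ 260 $/kg; max service T ≥ 184 °C. Survivors: candidate A, candidate H, candidate V.
Normalizing units and computing the index:
  candidate A: E = 121.0 GPa, ρ = 8960 kg/m³
  candidate H: E = 290.3 GPa, ρ = 3220 kg/m³
  candidate V: E = 422.0 GPa, ρ = 3188 kg/m³
  candidate V: M = 132 MN·m/kg
  candidate H: M = 90.2 MN·m/kg
  candidate A: M = 13.5 MN·m/kg
Candidate V ranks first.

candidate V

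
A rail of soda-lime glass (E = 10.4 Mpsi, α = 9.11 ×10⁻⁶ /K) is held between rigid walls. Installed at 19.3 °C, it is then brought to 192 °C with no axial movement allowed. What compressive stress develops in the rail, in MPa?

113 MPa

E = 10.4 Mpsi = 71.71 GPa.
ΔT = 172.7 K. Constrained thermal stress σ = E·α·ΔT = 71.71×10³ MPa × 9.11×10⁻⁶ × 172.7 = 113 MPa (compressive).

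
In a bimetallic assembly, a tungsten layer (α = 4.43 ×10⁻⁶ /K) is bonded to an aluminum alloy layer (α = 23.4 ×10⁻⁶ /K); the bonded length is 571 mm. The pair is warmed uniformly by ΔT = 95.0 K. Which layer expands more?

aluminum alloy

α(tungsten) = 4.43×10⁻⁶/K vs α(aluminum alloy) = 23.4×10⁻⁶/K.
Higher α expands more for the same ΔT: aluminum alloy.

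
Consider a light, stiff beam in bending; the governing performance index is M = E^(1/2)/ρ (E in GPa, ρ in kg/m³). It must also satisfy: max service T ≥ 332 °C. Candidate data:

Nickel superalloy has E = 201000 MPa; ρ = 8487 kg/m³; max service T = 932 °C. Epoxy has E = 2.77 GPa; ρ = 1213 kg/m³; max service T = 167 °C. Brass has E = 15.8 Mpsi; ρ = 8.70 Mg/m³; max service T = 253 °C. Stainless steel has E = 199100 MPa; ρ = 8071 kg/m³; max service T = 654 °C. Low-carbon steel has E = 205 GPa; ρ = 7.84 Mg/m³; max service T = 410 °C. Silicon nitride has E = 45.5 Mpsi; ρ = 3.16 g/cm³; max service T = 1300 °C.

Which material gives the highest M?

silicon nitride

Screen on constraints: max service T ≥ 332 °C. Survivors: nickel superalloy, stainless steel, low-carbon steel, silicon nitride.
Convert each candidate to consistent units, then evaluate M:
  nickel superalloy: E = 201.0 GPa, ρ = 8487 kg/m³
  stainless steel: E = 199.1 GPa, ρ = 8071 kg/m³
  low-carbon steel: E = 205.0 GPa, ρ = 7840 kg/m³
  silicon nitride: E = 313.7 GPa, ρ = 3160 kg/m³
  silicon nitride: M = 5.61×10⁻³
  low-carbon steel: M = 1.83×10⁻³
  stainless steel: M = 1.75×10⁻³
  nickel superalloy: M = 1.67×10⁻³
Silicon nitride ranks first.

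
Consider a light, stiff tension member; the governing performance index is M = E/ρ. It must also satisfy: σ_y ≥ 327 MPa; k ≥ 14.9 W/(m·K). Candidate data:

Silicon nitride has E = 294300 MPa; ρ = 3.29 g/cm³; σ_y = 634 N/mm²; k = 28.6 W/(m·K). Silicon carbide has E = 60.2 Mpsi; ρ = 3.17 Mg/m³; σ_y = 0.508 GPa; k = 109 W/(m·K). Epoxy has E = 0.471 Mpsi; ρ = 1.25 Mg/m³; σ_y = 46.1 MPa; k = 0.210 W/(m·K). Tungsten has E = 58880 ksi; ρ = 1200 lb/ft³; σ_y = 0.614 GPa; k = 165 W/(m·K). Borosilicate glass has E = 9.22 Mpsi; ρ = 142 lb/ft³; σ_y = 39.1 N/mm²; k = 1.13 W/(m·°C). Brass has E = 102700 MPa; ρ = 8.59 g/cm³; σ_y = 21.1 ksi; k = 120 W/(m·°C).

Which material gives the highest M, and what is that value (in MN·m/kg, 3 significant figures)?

Screen on constraints: σ_y ≥ 327 MPa; k ≥ 14.9 W/(m·K). Survivors: silicon nitride, silicon carbide, tungsten.
Putting every candidate on a common basis:
  silicon nitride: E = 294.3 GPa, ρ = 3290 kg/m³
  silicon carbide: E = 415.1 GPa, ρ = 3170 kg/m³
  tungsten: E = 406.0 GPa, ρ = 19220 kg/m³
  silicon carbide: M = 131 MN·m/kg
  silicon nitride: M = 89.5 MN·m/kg
  tungsten: M = 21.1 MN·m/kg
Highest index: silicon carbide.

silicon carbide, M = 131 MN·m/kg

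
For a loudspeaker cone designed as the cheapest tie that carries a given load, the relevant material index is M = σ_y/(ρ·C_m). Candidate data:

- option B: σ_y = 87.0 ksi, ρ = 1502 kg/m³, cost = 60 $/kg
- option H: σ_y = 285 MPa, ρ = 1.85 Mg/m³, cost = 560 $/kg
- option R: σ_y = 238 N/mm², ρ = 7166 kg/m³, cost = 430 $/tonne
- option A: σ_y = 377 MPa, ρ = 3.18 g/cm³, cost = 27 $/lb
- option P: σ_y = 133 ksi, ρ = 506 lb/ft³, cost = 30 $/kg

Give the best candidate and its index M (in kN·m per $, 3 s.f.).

option R, M = 77.2 kN·m per $

Normalizing units and computing the index:
  option B: σ_y = 599.8 MPa, ρ = 1502 kg/m³, cost = 60.00 $/kg
  option H: σ_y = 285.0 MPa, ρ = 1850 kg/m³, cost = 560.0 $/kg
  option R: σ_y = 238.0 MPa, ρ = 7166 kg/m³, cost = 0.4300 $/kg
  option A: σ_y = 377.0 MPa, ρ = 3180 kg/m³, cost = 59.52 $/kg
  option P: σ_y = 917.0 MPa, ρ = 8105 kg/m³, cost = 30.00 $/kg
  option R: M = 77.2 kN·m per $
  option B: M = 6.66 kN·m per $
  option P: M = 3.77 kN·m per $
  option A: M = 1.99 kN·m per $
  option H: M = 0.275 kN·m per $
Highest index: option R.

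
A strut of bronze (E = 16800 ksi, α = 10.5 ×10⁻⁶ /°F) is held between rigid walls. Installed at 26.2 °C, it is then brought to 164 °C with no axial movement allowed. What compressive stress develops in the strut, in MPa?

302 MPa

E = 16800 ksi = 115.8 GPa.
α = 10.5×10⁻⁶/°F × 9/5 = 18.9×10⁻⁶/K.
ΔT = 137.8 K. Constrained thermal stress σ = E·α·ΔT = 115.8×10³ MPa × 18.9×10⁻⁶ × 137.8 = 302 MPa (compressive).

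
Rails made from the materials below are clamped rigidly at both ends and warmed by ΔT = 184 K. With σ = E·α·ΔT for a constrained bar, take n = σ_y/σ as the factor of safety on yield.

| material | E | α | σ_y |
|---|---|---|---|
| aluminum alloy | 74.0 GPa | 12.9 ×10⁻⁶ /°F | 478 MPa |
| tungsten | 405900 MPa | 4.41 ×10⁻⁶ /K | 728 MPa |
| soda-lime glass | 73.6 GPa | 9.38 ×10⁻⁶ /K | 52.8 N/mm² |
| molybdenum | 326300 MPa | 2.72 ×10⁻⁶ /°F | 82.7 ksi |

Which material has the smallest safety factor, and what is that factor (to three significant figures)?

Converting E to GPa, α to ×10⁻⁶/K, σ_y to MPa, then σ and n for each:
  aluminum alloy: E = 74.00, α = 23.2, σ_y = 478.0 → σ = 316 MPa, n = 1.51
  tungsten: E = 405.9, α = 4.41, σ_y = 728.0 → σ = 329 MPa, n = 2.21
  soda-lime glass: E = 73.60, α = 9.38, σ_y = 52.80 → σ = 127 MPa, n = 0.416
  molybdenum: E = 326.3, α = 4.90, σ_y = 570.2 → σ = 294 MPa, n = 1.94
Smallest n: soda-lime glass with n = 0.416.

soda-lime glass, n = 0.416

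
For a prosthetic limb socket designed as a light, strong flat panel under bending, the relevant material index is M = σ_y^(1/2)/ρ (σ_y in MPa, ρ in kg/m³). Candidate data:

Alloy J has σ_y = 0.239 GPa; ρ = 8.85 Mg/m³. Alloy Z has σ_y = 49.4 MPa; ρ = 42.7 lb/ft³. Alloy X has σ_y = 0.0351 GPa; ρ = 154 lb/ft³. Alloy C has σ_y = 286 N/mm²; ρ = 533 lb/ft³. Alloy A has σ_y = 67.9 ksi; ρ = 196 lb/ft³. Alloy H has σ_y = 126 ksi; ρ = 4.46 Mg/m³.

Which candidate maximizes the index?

Putting every candidate on a common basis:
  alloy J: σ_y = 239.0 MPa, ρ = 8850 kg/m³
  alloy Z: σ_y = 49.40 MPa, ρ = 684.0 kg/m³
  alloy X: σ_y = 35.10 MPa, ρ = 2467 kg/m³
  alloy C: σ_y = 286.0 MPa, ρ = 8538 kg/m³
  alloy A: σ_y = 468.2 MPa, ρ = 3140 kg/m³
  alloy H: σ_y = 868.7 MPa, ρ = 4460 kg/m³
  alloy Z: M = 10.3×10⁻³
  alloy A: M = 6.89×10⁻³
  alloy H: M = 6.61×10⁻³
  alloy X: M = 2.40×10⁻³
  alloy C: M = 1.98×10⁻³
  alloy J: M = 1.75×10⁻³
Highest index: alloy Z.

alloy Z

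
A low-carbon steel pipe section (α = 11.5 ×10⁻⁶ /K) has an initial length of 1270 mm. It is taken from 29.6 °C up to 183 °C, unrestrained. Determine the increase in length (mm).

2.24 mm

ΔT = 183 − 29.6 = 153.4 K.
ΔL = α·L₀·ΔT = 11.5×10⁻⁶ × 1270 mm × 153.4 K = 2.24 mm.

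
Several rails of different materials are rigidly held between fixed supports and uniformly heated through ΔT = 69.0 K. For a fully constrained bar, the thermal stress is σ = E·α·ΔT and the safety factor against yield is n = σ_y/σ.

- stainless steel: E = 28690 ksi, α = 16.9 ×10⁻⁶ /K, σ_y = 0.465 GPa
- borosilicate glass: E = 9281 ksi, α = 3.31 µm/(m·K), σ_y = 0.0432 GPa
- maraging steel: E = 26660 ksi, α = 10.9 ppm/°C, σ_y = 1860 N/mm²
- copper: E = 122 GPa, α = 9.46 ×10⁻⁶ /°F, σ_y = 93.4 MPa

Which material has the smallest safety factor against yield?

copper

Converting E to GPa, α to ×10⁻⁶/K, σ_y to MPa, then σ and n for each:
  stainless steel: E = 197.8, α = 16.9, σ_y = 465.0 → σ = 231 MPa, n = 2.02
  borosilicate glass: E = 63.99, α = 3.31, σ_y = 43.20 → σ = 14.6 MPa, n = 2.96
  maraging steel: E = 183.8, α = 10.9, σ_y = 1860 → σ = 138 MPa, n = 13.5
  copper: E = 122.0, α = 17.0, σ_y = 93.40 → σ = 143 MPa, n = 0.652
Smallest n: copper with n = 0.652.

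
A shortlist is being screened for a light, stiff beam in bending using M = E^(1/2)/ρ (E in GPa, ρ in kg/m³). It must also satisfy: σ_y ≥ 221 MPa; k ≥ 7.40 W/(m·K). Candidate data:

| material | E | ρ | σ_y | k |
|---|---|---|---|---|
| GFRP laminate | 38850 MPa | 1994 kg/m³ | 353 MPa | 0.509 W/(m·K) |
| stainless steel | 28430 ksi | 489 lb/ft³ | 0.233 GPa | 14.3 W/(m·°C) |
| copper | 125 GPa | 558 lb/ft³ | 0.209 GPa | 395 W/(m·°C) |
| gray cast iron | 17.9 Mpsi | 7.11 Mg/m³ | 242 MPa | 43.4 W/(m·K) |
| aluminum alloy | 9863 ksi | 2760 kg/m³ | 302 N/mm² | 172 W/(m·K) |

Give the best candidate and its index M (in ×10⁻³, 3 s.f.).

Screen on constraints: σ_y ≥ 221 MPa; k ≥ 7.40 W/(m·K). Survivors: stainless steel, gray cast iron, aluminum alloy.
In SI units:
  stainless steel: E = 196.0 GPa, ρ = 7833 kg/m³
  gray cast iron: E = 123.4 GPa, ρ = 7110 kg/m³
  aluminum alloy: E = 68.00 GPa, ρ = 2760 kg/m³
  aluminum alloy: M = 2.99×10⁻³
  stainless steel: M = 1.79×10⁻³
  gray cast iron: M = 1.56×10⁻³
Aluminum alloy has the largest M.

aluminum alloy, M = 2.99×10⁻³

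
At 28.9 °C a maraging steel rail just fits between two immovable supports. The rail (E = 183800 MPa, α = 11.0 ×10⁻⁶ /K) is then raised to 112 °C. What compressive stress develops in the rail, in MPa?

168 MPa

E = 183800 MPa = 183.8 GPa.
ΔT = 83.10 K. Constrained thermal stress σ = E·α·ΔT = 183.8×10³ MPa × 11.0×10⁻⁶ × 83.10 = 168 MPa (compressive).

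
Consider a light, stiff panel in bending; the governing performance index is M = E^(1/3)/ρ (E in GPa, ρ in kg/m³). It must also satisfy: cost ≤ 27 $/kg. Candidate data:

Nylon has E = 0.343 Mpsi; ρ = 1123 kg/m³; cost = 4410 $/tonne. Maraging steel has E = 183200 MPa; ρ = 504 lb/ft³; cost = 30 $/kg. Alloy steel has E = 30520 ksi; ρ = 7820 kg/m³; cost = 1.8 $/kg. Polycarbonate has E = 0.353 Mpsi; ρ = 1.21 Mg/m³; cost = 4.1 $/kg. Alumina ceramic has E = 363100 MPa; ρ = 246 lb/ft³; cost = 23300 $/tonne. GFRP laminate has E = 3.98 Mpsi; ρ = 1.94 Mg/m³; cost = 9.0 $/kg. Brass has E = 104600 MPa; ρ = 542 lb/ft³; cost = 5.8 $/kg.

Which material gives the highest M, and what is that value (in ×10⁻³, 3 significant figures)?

alumina ceramic, M = 1.81×10⁻³

Screen on constraints: cost ≤ 27 $/kg. Survivors: nylon, alloy steel, polycarbonate, alumina ceramic, GFRP laminate, brass.
Normalizing units and computing the index:
  nylon: E = 2.365 GPa, ρ = 1123 kg/m³
  alloy steel: E = 210.4 GPa, ρ = 7820 kg/m³
  polycarbonate: E = 2.434 GPa, ρ = 1210 kg/m³
  alumina ceramic: E = 363.1 GPa, ρ = 3941 kg/m³
  GFRP laminate: E = 27.44 GPa, ρ = 1940 kg/m³
  brass: E = 104.6 GPa, ρ = 8682 kg/m³
  alumina ceramic: M = 1.81×10⁻³
  GFRP laminate: M = 1.55×10⁻³
  nylon: M = 1.19×10⁻³
  polycarbonate: M = 1.11×10⁻³
  alloy steel: M = 0.761×10⁻³
  brass: M = 0.543×10⁻³
Highest index: alumina ceramic.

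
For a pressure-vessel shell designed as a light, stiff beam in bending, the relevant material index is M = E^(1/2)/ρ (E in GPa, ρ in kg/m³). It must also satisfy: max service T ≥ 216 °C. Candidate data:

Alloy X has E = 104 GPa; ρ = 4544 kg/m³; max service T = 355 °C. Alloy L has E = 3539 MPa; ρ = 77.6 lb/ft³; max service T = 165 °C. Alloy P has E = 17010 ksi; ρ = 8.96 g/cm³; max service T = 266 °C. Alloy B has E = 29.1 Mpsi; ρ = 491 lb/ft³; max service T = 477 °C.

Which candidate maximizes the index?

alloy X

Screen on constraints: max service T ≥ 216 °C. Survivors: alloy X, alloy P, alloy B.
Normalizing units and computing the index:
  alloy X: E = 104.0 GPa, ρ = 4544 kg/m³
  alloy P: E = 117.3 GPa, ρ = 8960 kg/m³
  alloy B: E = 200.6 GPa, ρ = 7865 kg/m³
  alloy X: M = 2.24×10⁻³
  alloy B: M = 1.80×10⁻³
  alloy P: M = 1.21×10⁻³
Alloy X ranks first.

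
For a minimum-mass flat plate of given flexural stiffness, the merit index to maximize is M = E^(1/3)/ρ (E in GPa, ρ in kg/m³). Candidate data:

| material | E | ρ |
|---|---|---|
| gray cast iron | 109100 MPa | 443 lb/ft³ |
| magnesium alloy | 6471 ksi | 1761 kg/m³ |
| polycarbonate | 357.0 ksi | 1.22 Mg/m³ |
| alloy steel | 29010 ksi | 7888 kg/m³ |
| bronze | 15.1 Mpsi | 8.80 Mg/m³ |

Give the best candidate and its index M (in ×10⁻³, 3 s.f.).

magnesium alloy, M = 2.01×10⁻³

Putting every candidate on a common basis:
  gray cast iron: E = 109.1 GPa, ρ = 7096 kg/m³
  magnesium alloy: E = 44.62 GPa, ρ = 1761 kg/m³
  polycarbonate: E = 2.461 GPa, ρ = 1220 kg/m³
  alloy steel: E = 200.0 GPa, ρ = 7888 kg/m³
  bronze: E = 104.1 GPa, ρ = 8800 kg/m³
  magnesium alloy: M = 2.01×10⁻³
  polycarbonate: M = 1.11×10⁻³
  alloy steel: M = 0.741×10⁻³
  gray cast iron: M = 0.673×10⁻³
  bronze: M = 0.535×10⁻³
Magnesium alloy has the largest M.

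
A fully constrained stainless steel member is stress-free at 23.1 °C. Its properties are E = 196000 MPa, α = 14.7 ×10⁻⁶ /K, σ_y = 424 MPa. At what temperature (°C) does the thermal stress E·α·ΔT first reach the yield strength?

E = 196000 MPa = 196.0 GPa.
E·α·ΔT = 424.0 MPa ⇒ ΔT = 424.0 / (196.0×10³ × 14.7×10⁻⁶) = 147.2 K.
T = 23.1 + 147.2 = 170.3 °C.

170 °C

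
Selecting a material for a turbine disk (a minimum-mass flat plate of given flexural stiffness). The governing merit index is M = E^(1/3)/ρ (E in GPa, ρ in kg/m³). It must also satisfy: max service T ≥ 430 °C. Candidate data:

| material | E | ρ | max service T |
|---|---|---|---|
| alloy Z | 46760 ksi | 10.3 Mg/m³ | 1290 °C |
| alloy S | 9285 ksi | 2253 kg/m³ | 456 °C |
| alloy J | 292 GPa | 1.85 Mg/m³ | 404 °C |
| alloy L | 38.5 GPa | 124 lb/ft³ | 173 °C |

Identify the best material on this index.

Screen on constraints: max service T ≥ 430 °C. Survivors: alloy Z, alloy S.
Convert each candidate to consistent units, then evaluate M:
  alloy Z: E = 322.4 GPa, ρ = 10300 kg/m³
  alloy S: E = 64.02 GPa, ρ = 2253 kg/m³
  alloy S: M = 1.78×10⁻³
  alloy Z: M = 0.666×10⁻³
Alloy S ranks first.

alloy S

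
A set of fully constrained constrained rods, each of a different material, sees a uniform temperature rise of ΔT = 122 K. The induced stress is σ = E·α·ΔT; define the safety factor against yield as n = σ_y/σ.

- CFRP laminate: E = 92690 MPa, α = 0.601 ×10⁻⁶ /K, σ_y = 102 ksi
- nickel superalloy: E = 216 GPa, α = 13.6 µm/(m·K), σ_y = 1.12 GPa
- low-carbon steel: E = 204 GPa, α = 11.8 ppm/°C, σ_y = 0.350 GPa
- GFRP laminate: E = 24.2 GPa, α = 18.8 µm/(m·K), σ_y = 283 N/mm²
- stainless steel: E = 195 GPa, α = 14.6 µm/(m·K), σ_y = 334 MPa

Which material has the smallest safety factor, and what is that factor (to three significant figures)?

Per material, after unit conversion:
  CFRP laminate: E = 92.69, α = 0.601, σ_y = 703.3 → σ = 6.80 MPa, n = 103
  nickel superalloy: E = 216.0, α = 13.6, σ_y = 1120 → σ = 358 MPa, n = 3.13
  low-carbon steel: E = 204.0, α = 11.8, σ_y = 350.0 → σ = 294 MPa, n = 1.19
  GFRP laminate: E = 24.20, α = 18.8, σ_y = 283.0 → σ = 55.5 MPa, n = 5.10
  stainless steel: E = 195.0, α = 14.6, σ_y = 334.0 → σ = 347 MPa, n = 0.962
The minimum is stainless steel at n = 0.962.

stainless steel, n = 0.962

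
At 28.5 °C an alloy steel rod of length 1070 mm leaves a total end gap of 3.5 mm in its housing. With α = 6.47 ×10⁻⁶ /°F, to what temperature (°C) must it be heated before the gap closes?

α = 6.47×10⁻⁶/°F × 9/5 = 11.6×10⁻⁶/K.
α·L₀·ΔT = 3.5 mm ⇒ ΔT = 3.5 / (11.6×10⁻⁶ × 1070.0) = 280.9 K.
T = 28.5 + 280.9 = 309.4 °C.

309 °C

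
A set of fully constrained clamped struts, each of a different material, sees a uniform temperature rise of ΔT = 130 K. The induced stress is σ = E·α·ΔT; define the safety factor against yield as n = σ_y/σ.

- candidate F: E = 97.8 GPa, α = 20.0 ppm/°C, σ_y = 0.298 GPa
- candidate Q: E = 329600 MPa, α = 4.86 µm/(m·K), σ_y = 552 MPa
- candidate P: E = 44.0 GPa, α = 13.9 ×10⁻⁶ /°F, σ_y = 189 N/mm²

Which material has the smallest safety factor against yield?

candidate F

Per material, after unit conversion:
  candidate F: E = 97.80, α = 20.0, σ_y = 298.0 → σ = 254 MPa, n = 1.17
  candidate Q: E = 329.6, α = 4.86, σ_y = 552.0 → σ = 208 MPa, n = 2.65
  candidate P: E = 44.00, α = 25.0, σ_y = 189.0 → σ = 143 MPa, n = 1.32
Smallest n: candidate F with n = 1.17.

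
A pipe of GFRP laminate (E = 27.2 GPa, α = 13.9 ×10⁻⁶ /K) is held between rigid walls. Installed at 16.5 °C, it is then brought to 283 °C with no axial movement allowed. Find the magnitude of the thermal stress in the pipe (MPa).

ΔT = 266.5 K. Constrained thermal stress σ = E·α·ΔT = 27.20×10³ MPa × 13.9×10⁻⁶ × 266.5 = 101 MPa (compressive).

101 MPa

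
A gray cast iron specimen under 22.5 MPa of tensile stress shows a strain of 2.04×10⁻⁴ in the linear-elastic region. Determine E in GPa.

110 GPa

E = σ/ε = 22.5 MPa / 2.04×10⁻⁴ = 110300 MPa = 110 GPa.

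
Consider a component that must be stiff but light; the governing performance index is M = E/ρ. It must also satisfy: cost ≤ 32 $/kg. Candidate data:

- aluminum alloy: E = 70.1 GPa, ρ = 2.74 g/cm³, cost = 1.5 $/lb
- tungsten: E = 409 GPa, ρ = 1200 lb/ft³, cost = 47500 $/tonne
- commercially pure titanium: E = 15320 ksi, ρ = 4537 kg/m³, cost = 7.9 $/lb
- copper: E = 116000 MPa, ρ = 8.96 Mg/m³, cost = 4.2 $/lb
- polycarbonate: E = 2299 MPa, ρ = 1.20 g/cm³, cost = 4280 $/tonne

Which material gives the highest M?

Screen on constraints: cost ≤ 32 $/kg. Survivors: aluminum alloy, commercially pure titanium, copper, polycarbonate.
Normalizing units and computing the index:
  aluminum alloy: E = 70.10 GPa, ρ = 2740 kg/m³
  commercially pure titanium: E = 105.6 GPa, ρ = 4537 kg/m³
  copper: E = 116.0 GPa, ρ = 8960 kg/m³
  polycarbonate: E = 2.299 GPa, ρ = 1200 kg/m³
  aluminum alloy: M = 25.6 MN·m/kg
  commercially pure titanium: M = 23.3 MN·m/kg
  copper: M = 12.9 MN·m/kg
  polycarbonate: M = 1.92 MN·m/kg
Aluminum alloy ranks first.

aluminum alloy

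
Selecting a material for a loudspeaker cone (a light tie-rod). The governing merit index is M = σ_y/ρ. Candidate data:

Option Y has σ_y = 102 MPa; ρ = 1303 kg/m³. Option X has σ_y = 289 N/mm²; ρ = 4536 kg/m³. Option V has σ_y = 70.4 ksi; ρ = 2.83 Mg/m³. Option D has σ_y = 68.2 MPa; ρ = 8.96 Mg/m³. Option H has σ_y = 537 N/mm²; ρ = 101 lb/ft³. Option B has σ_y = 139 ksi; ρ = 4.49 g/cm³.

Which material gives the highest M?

option H

Normalizing units and computing the index:
  option Y: σ_y = 102.0 MPa, ρ = 1303 kg/m³
  option X: σ_y = 289.0 MPa, ρ = 4536 kg/m³
  option V: σ_y = 485.4 MPa, ρ = 2830 kg/m³
  option D: σ_y = 68.20 MPa, ρ = 8960 kg/m³
  option H: σ_y = 537.0 MPa, ρ = 1618 kg/m³
  option B: σ_y = 958.4 MPa, ρ = 4490 kg/m³
  option H: M = 332 kN·m/kg
  option B: M = 213 kN·m/kg
  option V: M = 172 kN·m/kg
  option Y: M = 78.3 kN·m/kg
  option X: M = 63.7 kN·m/kg
  option D: M = 7.61 kN·m/kg
Option H has the largest M.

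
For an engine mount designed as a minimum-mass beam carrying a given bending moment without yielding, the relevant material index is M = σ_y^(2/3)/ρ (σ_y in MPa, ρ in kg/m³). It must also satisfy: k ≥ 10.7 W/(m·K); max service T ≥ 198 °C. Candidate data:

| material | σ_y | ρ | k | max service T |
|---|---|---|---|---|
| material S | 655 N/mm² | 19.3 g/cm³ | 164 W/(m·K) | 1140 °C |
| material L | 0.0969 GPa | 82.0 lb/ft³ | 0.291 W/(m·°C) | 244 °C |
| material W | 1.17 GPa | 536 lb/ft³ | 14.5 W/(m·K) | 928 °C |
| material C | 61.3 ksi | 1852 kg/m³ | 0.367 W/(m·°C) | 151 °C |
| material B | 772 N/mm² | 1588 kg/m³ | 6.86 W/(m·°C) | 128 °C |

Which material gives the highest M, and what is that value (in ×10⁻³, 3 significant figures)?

Screen on constraints: k ≥ 10.7 W/(m·K); max service T ≥ 198 °C. Survivors: material S, material W.
In SI units:
  material S: σ_y = 655.0 MPa, ρ = 19300 kg/m³
  material W: σ_y = 1170 MPa, ρ = 8586 kg/m³
  material W: M = 12.9×10⁻³
  material S: M = 3.91×10⁻³
Material W has the largest M.

material W, M = 12.9×10⁻³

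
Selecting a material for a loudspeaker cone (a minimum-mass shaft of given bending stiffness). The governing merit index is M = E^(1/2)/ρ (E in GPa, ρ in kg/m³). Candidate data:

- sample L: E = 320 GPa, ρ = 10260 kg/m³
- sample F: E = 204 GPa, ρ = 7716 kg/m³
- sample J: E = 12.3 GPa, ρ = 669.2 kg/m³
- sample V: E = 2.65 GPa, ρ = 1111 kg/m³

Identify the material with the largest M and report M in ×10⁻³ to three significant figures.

sample J, M = 5.24×10⁻³

Computing M directly (units already consistent):
  sample J: M = 5.24×10⁻³
  sample F: M = 1.85×10⁻³
  sample L: M = 1.74×10⁻³
  sample V: M = 1.47×10⁻³
The maximum is for sample J.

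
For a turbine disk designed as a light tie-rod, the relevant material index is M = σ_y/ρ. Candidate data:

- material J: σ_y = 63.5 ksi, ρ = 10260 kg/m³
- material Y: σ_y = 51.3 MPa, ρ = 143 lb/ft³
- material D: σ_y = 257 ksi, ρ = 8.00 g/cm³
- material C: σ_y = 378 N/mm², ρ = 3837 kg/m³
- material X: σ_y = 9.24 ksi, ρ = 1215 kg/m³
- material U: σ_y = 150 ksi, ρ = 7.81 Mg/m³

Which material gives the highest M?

material D

Convert each candidate to consistent units, then evaluate M:
  material J: σ_y = 437.8 MPa, ρ = 10260 kg/m³
  material Y: σ_y = 51.30 MPa, ρ = 2291 kg/m³
  material D: σ_y = 1772 MPa, ρ = 8000 kg/m³
  material C: σ_y = 378.0 MPa, ρ = 3837 kg/m³
  material X: σ_y = 63.71 MPa, ρ = 1215 kg/m³
  material U: σ_y = 1034 MPa, ρ = 7810 kg/m³
  material D: M = 221 kN·m/kg
  material U: M = 132 kN·m/kg
  material C: M = 98.5 kN·m/kg
  material X: M = 52.4 kN·m/kg
  material J: M = 42.7 kN·m/kg
  material Y: M = 22.4 kN·m/kg
Highest index: material D.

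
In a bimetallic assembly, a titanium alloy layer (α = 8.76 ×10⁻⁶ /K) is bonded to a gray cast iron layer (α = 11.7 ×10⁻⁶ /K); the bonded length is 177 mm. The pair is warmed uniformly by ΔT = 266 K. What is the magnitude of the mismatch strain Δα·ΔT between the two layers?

Δα = |8.76 − 11.7|×10⁻⁶/K = 2.94×10⁻⁶/K.
Mismatch strain = Δα·ΔT = 2.94×10⁻⁶ × 266.0 = 7.82×10⁻⁴.

7.82×10⁻⁴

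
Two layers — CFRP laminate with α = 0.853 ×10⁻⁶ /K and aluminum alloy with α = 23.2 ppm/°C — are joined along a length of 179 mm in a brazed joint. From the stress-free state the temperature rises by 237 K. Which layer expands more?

aluminum alloy

α(CFRP laminate) = 0.853×10⁻⁶/K vs α(aluminum alloy) = 23.2×10⁻⁶/K.
Higher α expands more for the same ΔT: aluminum alloy.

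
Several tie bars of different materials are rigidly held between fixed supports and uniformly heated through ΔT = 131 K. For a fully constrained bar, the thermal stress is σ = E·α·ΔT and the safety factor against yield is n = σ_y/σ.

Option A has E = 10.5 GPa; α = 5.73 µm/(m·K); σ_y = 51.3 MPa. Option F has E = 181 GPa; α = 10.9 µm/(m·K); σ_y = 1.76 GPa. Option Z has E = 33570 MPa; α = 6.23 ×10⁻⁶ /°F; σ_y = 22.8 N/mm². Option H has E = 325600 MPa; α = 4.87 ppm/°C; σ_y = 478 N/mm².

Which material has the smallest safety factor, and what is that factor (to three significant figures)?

Converting E to GPa, α to ×10⁻⁶/K, σ_y to MPa, then σ and n for each:
  option A: E = 10.50, α = 5.73, σ_y = 51.30 → σ = 7.88 MPa, n = 6.51
  option F: E = 181.0, α = 10.9, σ_y = 1760 → σ = 258 MPa, n = 6.81
  option Z: E = 33.57, α = 11.2, σ_y = 22.80 → σ = 49.3 MPa, n = 0.462
  option H: E = 325.6, α = 4.87, σ_y = 478.0 → σ = 208 MPa, n = 2.30
Option Z has the lowest safety factor, n = 0.462.

option Z, n = 0.462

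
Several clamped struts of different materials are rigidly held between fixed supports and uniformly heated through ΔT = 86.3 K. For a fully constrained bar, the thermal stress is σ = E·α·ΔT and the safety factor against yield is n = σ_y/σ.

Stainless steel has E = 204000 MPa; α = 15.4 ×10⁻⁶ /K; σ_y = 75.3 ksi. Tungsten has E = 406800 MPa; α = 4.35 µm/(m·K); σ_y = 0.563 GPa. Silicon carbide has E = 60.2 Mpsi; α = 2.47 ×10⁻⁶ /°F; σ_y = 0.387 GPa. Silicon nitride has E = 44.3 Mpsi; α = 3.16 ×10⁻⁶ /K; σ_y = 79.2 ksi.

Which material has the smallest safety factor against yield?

In consistent units (E in GPa, α in ×10⁻⁶/K, σ_y in MPa):
  stainless steel: E = 204.0, α = 15.4, σ_y = 519.2 → σ = 271 MPa, n = 1.91
  tungsten: E = 406.8, α = 4.35, σ_y = 563.0 → σ = 153 MPa, n = 3.69
  silicon carbide: E = 415.1, α = 4.45, σ_y = 387.0 → σ = 159 MPa, n = 2.43
  silicon nitride: E = 305.4, α = 3.16, σ_y = 546.1 → σ = 83.3 MPa, n = 6.56
Smallest n: stainless steel with n = 1.91.

stainless steel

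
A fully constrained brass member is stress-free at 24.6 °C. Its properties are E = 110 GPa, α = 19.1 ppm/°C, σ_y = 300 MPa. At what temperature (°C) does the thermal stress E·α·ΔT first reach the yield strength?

E·α·ΔT = 300.0 MPa ⇒ ΔT = 300.0 / (110.0×10³ × 19.1×10⁻⁶) = 142.8 K.
T = 24.6 + 142.8 = 167.4 °C.

167 °C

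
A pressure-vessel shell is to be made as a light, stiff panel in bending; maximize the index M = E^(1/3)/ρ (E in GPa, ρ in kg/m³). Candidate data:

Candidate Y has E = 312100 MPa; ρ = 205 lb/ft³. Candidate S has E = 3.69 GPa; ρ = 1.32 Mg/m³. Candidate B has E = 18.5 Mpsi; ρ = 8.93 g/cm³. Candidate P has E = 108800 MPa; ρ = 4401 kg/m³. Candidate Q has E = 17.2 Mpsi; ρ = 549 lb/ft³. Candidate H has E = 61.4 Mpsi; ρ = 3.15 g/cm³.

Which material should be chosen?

candidate H

Normalizing units and computing the index:
  candidate Y: E = 312.1 GPa, ρ = 3284 kg/m³
  candidate S: E = 3.690 GPa, ρ = 1320 kg/m³
  candidate B: E = 127.6 GPa, ρ = 8930 kg/m³
  candidate P: E = 108.8 GPa, ρ = 4401 kg/m³
  candidate Q: E = 118.6 GPa, ρ = 8794 kg/m³
  candidate H: E = 423.3 GPa, ρ = 3150 kg/m³
  candidate H: M = 2.38×10⁻³
  candidate Y: M = 2.07×10⁻³
  candidate S: M = 1.17×10⁻³
  candidate P: M = 1.08×10⁻³
  candidate B: M = 0.564×10⁻³
  candidate Q: M = 0.559×10⁻³
The maximum is for candidate H.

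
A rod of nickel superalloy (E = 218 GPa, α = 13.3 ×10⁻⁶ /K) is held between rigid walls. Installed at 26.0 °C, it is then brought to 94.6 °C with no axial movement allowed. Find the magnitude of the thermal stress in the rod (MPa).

199 MPa

ΔT = 68.60 K. Constrained thermal stress σ = E·α·ΔT = 218.0×10³ MPa × 13.3×10⁻⁶ × 68.60 = 199 MPa (compressive).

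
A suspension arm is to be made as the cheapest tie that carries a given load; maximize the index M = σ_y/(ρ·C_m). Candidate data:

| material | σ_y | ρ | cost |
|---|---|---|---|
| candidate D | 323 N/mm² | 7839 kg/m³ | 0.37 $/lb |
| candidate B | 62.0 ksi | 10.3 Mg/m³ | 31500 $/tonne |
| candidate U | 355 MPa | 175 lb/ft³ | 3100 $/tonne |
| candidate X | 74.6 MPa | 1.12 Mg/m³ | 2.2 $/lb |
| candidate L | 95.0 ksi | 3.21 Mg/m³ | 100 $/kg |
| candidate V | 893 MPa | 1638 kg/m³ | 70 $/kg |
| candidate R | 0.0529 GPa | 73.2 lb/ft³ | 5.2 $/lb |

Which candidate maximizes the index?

Normalizing units and computing the index:
  candidate D: σ_y = 323.0 MPa, ρ = 7839 kg/m³, cost = 0.8157 $/kg
  candidate B: σ_y = 427.5 MPa, ρ = 10300 kg/m³, cost = 31.50 $/kg
  candidate U: σ_y = 355.0 MPa, ρ = 2803 kg/m³, cost = 3.100 $/kg
  candidate X: σ_y = 74.60 MPa, ρ = 1120 kg/m³, cost = 4.850 $/kg
  candidate L: σ_y = 655.0 MPa, ρ = 3210 kg/m³, cost = 100.0 $/kg
  candidate V: σ_y = 893.0 MPa, ρ = 1638 kg/m³, cost = 70.00 $/kg
  candidate R: σ_y = 52.90 MPa, ρ = 1173 kg/m³, cost = 11.46 $/kg
  candidate D: M = 50.5 kN·m per $
  candidate U: M = 40.9 kN·m per $
  candidate X: M = 13.7 kN·m per $
  candidate V: M = 7.79 kN·m per $
  candidate R: M = 3.94 kN·m per $
  candidate L: M = 2.04 kN·m per $
  candidate B: M = 1.32 kN·m per $
Candidate D ranks first.

candidate D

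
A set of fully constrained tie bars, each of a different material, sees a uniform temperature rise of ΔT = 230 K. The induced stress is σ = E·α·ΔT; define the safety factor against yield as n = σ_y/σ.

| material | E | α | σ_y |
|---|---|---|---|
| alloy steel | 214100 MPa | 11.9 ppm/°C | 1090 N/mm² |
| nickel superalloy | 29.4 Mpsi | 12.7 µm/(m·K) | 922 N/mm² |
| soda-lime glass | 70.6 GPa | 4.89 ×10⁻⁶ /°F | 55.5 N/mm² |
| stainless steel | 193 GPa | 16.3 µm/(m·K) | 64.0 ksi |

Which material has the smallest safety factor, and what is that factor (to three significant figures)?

Per material, after unit conversion:
  alloy steel: E = 214.1, α = 11.9, σ_y = 1090 → σ = 586 MPa, n = 1.86
  nickel superalloy: E = 202.7, α = 12.7, σ_y = 922.0 → σ = 592 MPa, n = 1.56
  soda-lime glass: E = 70.60, α = 8.80, σ_y = 55.50 → σ = 143 MPa, n = 0.388
  stainless steel: E = 193.0, α = 16.3, σ_y = 441.3 → σ = 724 MPa, n = 0.610
Smallest n: soda-lime glass with n = 0.388.

soda-lime glass, n = 0.388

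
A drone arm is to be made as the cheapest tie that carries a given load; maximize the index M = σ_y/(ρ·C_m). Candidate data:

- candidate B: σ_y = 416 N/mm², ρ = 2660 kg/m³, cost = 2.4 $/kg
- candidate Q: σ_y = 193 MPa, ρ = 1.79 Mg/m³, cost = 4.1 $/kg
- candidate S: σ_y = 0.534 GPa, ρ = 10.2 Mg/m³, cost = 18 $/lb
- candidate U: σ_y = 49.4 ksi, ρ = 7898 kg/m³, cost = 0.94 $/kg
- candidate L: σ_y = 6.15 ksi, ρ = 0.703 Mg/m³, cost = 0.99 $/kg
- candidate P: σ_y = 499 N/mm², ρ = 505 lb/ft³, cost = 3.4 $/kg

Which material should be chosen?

candidate B

Convert each candidate to consistent units, then evaluate M:
  candidate B: σ_y = 416.0 MPa, ρ = 2660 kg/m³, cost = 2.400 $/kg
  candidate Q: σ_y = 193.0 MPa, ρ = 1790 kg/m³, cost = 4.100 $/kg
  candidate S: σ_y = 534.0 MPa, ρ = 10200 kg/m³, cost = 39.68 $/kg
  candidate U: σ_y = 340.6 MPa, ρ = 7898 kg/m³, cost = 0.9400 $/kg
  candidate L: σ_y = 42.40 MPa, ρ = 703.0 kg/m³, cost = 0.9900 $/kg
  candidate P: σ_y = 499.0 MPa, ρ = 8089 kg/m³, cost = 3.400 $/kg
  candidate B: M = 65.2 kN·m per $
  candidate L: M = 60.9 kN·m per $
  candidate U: M = 45.9 kN·m per $
  candidate Q: M = 26.3 kN·m per $
  candidate P: M = 18.1 kN·m per $
  candidate S: M = 1.32 kN·m per $
Candidate B ranks first.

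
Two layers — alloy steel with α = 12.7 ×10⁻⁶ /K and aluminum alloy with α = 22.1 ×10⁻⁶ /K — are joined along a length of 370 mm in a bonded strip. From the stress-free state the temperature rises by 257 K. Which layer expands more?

α(alloy steel) = 12.7×10⁻⁶/K vs α(aluminum alloy) = 22.1×10⁻⁶/K.
Higher α expands more for the same ΔT: aluminum alloy.

aluminum alloy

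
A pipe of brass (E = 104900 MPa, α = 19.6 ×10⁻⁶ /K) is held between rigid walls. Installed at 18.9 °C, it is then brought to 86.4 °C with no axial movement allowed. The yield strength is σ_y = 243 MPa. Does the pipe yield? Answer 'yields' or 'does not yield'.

E = 104900 MPa = 104.9 GPa.
ΔT = 67.50 K. Constrained thermal stress σ = E·α·ΔT = 104.9×10³ MPa × 19.6×10⁻⁶ × 67.50 = 139 MPa (compressive).
Compare to σ_y = 243 MPa: σ < σ_y, so it does not yield.

does not yield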